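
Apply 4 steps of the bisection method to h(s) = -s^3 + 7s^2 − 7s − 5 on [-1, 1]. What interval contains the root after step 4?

[-0.5, -0.375]

h(0) = -5 < 0, so the root lies in [-1, 0]
h(-0.5) = 0.375 > 0, so the root lies in [-0.5, 0]
h(-0.25) = -2.796875 < 0, so the root lies in [-0.5, -0.25]
h(-0.375) = -1.3379 < 0, so the root lies in [-0.5, -0.375]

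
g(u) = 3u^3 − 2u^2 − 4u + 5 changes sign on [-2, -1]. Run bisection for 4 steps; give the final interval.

g(-1.5) = -3.625 < 0, so the root lies in [-1.5, -1]
g(-1.25) = 1.015625 > 0, so the root lies in [-1.5, -1.25]
g(-1.375) = -1.080078 < 0, so the root lies in [-1.375, -1.25]
g(-1.3125) = 0.0217 > 0, so the root lies in [-1.375, -1.3125]

[-1.375, -1.3125]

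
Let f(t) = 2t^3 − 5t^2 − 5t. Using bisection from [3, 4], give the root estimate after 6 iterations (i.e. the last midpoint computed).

3.265625

t = 3.5 gives f = 7, positive; keep [3, 3.5]
t = 3.25 gives f = -0.40625, negative; keep [3.25, 3.5]
t = 3.375 gives f = 3.058594, positive; keep [3.25, 3.375]
t = 3.3125 gives f = 1.2681, positive; keep [3.25, 3.3125]
t = 3.28125 gives f = 0.4166, positive; keep [3.25, 3.28125]
t = 3.265625 gives f = 0.0016, positive; keep [3.25, 3.265625]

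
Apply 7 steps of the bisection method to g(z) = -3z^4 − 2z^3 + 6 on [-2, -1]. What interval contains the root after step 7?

z = -1.5 gives g = -2.4375, negative; keep [-1.5, -1]
z = -1.25 gives g = 2.582031, positive; keep [-1.5, -1.25]
z = -1.375 gives g = 0.47583, positive; keep [-1.5, -1.375]
z = -1.4375 gives g = -0.8692, negative; keep [-1.4375, -1.375]
z = -1.40625 gives g = -0.1702, negative; keep [-1.40625, -1.375]
z = -1.390625 gives g = 0.1593, positive; keep [-1.40625, -1.390625]
z = -1.3984375 gives g = -0.0038, negative; keep [-1.3984375, -1.390625]

[-1.3984375, -1.390625]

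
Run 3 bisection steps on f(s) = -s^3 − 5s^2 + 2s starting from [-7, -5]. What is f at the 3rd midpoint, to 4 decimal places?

s = -6 gives f = 24, positive; keep [-6, -5]
s = -5.5 gives f = 4.125, positive; keep [-5.5, -5]
s = -5.25 gives f = -3.609375, negative; keep [-5.5, -5.25]

-3.6094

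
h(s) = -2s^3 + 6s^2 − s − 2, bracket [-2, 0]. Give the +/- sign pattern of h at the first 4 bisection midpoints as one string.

++--

s = -1 gives h = 7, positive; keep [-1, 0]
s = -0.5 gives h = 0.25, positive; keep [-0.5, 0]
s = -0.25 gives h = -1.34375, negative; keep [-0.5, -0.25]
s = -0.375 gives h = -0.6758, negative; keep [-0.5, -0.375]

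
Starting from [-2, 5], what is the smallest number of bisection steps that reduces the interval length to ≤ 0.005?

11

Width after n steps is 7/2^n. Need 2^n ≥ 7/0.005 = 1400.
2^10 = 1024 < 1400 ≤ 2^11 = 2048, so n = 11.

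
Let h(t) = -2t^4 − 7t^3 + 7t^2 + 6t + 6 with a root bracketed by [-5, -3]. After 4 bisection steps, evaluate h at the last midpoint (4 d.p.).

h(-4) = 30 > 0, so the root lies in [-5, -4]
h(-4.5) = -61.5 < 0, so the root lies in [-4.5, -4]
h(-4.25) = -8.210938 < 0, so the root lies in [-4.25, -4]
h(-4.125) = 12.6226 > 0, so the root lies in [-4.25, -4.125]

12.6226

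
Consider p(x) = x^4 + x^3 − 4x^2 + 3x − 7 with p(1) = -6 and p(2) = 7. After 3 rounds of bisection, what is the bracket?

x = 1.5 gives p = -3.0625, negative; keep [1.5, 2]
x = 1.75 gives p = 0.738281, positive; keep [1.5, 1.75]
x = 1.625 gives p = -1.423584, negative; keep [1.625, 1.75]

[1.625, 1.75]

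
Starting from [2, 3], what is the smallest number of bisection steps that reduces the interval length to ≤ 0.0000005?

21

Width after n steps is 1/2^n. Need 2^n ≥ 1/0.0000005 = 2000000.
2^20 = 1048576 < 2000000 ≤ 2^21 = 2097152, so n = 21.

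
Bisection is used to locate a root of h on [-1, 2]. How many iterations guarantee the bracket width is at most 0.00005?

16

Width after n steps is 3/2^n. Need 2^n ≥ 3/0.00005 = 60000.
2^15 = 32768 < 60000 ≤ 2^16 = 65536, so n = 16.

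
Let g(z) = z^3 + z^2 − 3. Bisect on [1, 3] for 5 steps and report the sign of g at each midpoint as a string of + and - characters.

midpoint 2: g = 9 > 0 → [1, 2]
midpoint 1.5: g = 2.625 > 0 → [1, 1.5]
midpoint 1.25: g = 0.515625 > 0 → [1, 1.25]
midpoint 1.125: g = -0.3105 < 0 → [1.125, 1.25]
midpoint 1.1875: g = 0.0847 > 0 → [1.125, 1.1875]

+++-+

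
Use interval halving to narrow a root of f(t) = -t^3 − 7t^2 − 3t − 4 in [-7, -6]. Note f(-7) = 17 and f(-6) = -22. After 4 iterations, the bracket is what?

midpoint -6.5: f = -5.625 < 0 → [-7, -6.5]
midpoint -6.75: f = 4.859375 > 0 → [-6.75, -6.5]
midpoint -6.625: f = -0.583984 < 0 → [-6.75, -6.625]
midpoint -6.6875: f = 2.0867 > 0 → [-6.6875, -6.625]

[-6.6875, -6.625]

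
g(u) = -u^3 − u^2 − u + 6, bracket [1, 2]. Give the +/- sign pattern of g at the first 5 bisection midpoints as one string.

-++--

g(1.5) = -1.125 < 0, so the root lies in [1, 1.5]
g(1.25) = 1.234375 > 0, so the root lies in [1.25, 1.5]
g(1.375) = 0.134766 > 0, so the root lies in [1.375, 1.5]
g(1.4375) = -0.4744 < 0, so the root lies in [1.375, 1.4375]
g(1.40625) = -0.1647 < 0, so the root lies in [1.375, 1.40625]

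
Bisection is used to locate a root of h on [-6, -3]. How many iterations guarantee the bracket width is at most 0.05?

Width after n steps is 3/2^n. Need 2^n ≥ 3/0.05 = 60.
2^5 = 32 < 60 ≤ 2^6 = 64, so n = 6.

6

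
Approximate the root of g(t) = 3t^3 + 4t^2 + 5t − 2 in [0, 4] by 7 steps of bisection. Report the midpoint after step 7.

m = 2, g(m) = 48 (+); new bracket [0, 2]
m = 1, g(m) = 10 (+); new bracket [0, 1]
m = 0.5, g(m) = 1.875 (+); new bracket [0, 0.5]
m = 0.25, g(m) = -0.4531 (−); new bracket [0.25, 0.5]
m = 0.375, g(m) = 0.5957 (+); new bracket [0.25, 0.375]
m = 0.3125, g(m) = 0.0447 (+); new bracket [0.25, 0.3125]
m = 0.28125, g(m) = -0.2106 (−); new bracket [0.28125, 0.3125]

0.28125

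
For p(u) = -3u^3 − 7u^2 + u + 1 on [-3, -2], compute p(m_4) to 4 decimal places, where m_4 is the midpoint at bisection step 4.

p(-2.5) = 1.625 > 0, so the root lies in [-2.5, -2]
p(-2.25) = -2.515625 < 0, so the root lies in [-2.5, -2.25]
p(-2.375) = -0.669922 < 0, so the root lies in [-2.5, -2.375]
p(-2.4375) = 0.4192 > 0, so the root lies in [-2.4375, -2.375]

0.4192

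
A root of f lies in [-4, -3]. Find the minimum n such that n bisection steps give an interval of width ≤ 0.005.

8

Width after n steps is 1/2^n. Need 2^n ≥ 1/0.005 = 200.
2^7 = 128 < 200 ≤ 2^8 = 256, so n = 8.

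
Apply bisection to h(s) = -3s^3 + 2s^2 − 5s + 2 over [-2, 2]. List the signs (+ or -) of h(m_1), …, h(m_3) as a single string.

+--

s = 0 gives h = 2, positive; keep [0, 2]
s = 1 gives h = -4, negative; keep [0, 1]
s = 0.5 gives h = -0.375, negative; keep [0, 0.5]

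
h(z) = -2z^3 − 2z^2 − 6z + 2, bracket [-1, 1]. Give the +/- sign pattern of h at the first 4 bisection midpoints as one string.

m = 0, h(m) = 2 (+); new bracket [0, 1]
m = 0.5, h(m) = -1.75 (−); new bracket [0, 0.5]
m = 0.25, h(m) = 0.34375 (+); new bracket [0.25, 0.5]
m = 0.375, h(m) = -0.6367 (−); new bracket [0.25, 0.375]

+-+-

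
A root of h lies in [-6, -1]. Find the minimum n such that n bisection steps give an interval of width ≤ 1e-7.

Width after n steps is 5/2^n. Need 2^n ≥ 5/1e-7 = 50000000.
2^25 = 33554432 < 50000000 ≤ 2^26 = 67108864, so n = 26.

26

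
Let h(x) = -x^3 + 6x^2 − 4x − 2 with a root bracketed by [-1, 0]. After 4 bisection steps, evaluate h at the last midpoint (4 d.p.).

-0.1335

midpoint -0.5: h = 1.625 > 0 → [-0.5, 0]
midpoint -0.25: h = -0.609375 < 0 → [-0.5, -0.25]
midpoint -0.375: h = 0.396484 > 0 → [-0.375, -0.25]
midpoint -0.3125: h = -0.1335 < 0 → [-0.375, -0.3125]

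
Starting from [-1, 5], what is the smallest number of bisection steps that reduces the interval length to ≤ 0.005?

11

Width after n steps is 6/2^n. Need 2^n ≥ 6/0.005 = 1200.
2^10 = 1024 < 1200 ≤ 2^11 = 2048, so n = 11.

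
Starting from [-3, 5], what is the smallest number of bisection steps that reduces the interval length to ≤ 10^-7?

Width after n steps is 8/2^n. Need 2^n ≥ 8/10^-7 = 80000000.
2^26 = 67108864 < 80000000 ≤ 2^27 = 134217728, so n = 27.

27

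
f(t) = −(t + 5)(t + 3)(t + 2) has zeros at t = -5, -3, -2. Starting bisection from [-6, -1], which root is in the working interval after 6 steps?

midpoint -3.5: f = -1.125 < 0 → [-6, -3.5]
midpoint -4.75: f = -1.203125 < 0 → [-6, -4.75]
midpoint -5.375: f = 3.005859 > 0 → [-5.375, -4.75]
midpoint -5.0625: f = 0.3948 > 0 → [-5.0625, -4.75]
midpoint -4.90625: f = -0.5194 < 0 → [-5.0625, -4.90625]
midpoint -4.984375: f = -0.0925 < 0 → [-5.0625, -4.984375]

-5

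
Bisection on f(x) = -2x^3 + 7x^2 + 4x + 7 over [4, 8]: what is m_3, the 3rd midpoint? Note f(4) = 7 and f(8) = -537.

f(6) = -149 < 0, so the root lies in [4, 6]
f(5) = -48 < 0, so the root lies in [4, 5]
f(4.5) = -15.5 < 0, so the root lies in [4, 4.5]

4.5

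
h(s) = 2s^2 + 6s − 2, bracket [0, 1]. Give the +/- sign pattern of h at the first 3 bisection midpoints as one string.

m = 0.5, h(m) = 1.5 (+); new bracket [0, 0.5]
m = 0.25, h(m) = -0.375 (−); new bracket [0.25, 0.5]
m = 0.375, h(m) = 0.53125 (+); new bracket [0.25, 0.375]

+-+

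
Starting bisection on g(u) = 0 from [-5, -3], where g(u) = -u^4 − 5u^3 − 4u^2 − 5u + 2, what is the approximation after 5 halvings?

-4.3125

g(-4) = 22 > 0, so the root lies in [-5, -4]
g(-4.5) = -10.9375 < 0, so the root lies in [-4.5, -4]
g(-4.25) = 8.574219 > 0, so the root lies in [-4.5, -4.25]
g(-4.375) = -0.3499 < 0, so the root lies in [-4.375, -4.25]
g(-4.3125) = 4.311 > 0, so the root lies in [-4.375, -4.3125]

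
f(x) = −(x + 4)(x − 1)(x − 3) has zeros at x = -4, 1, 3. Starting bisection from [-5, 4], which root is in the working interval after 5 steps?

-4

midpoint -0.5: f = -18.375 < 0 → [-5, -0.5]
midpoint -2.75: f = -26.953125 < 0 → [-5, -2.75]
midpoint -3.875: f = -4.189453 < 0 → [-5, -3.875]
midpoint -4.4375: f = 17.6931 > 0 → [-4.4375, -3.875]
midpoint -4.15625: f = 5.7655 > 0 → [-4.15625, -3.875]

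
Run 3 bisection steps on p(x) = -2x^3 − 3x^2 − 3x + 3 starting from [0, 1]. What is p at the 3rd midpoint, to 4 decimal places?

-0.5352

x = 0.5 gives p = 0.5, positive; keep [0.5, 1]
x = 0.75 gives p = -1.78125, negative; keep [0.5, 0.75]
x = 0.625 gives p = -0.535156, negative; keep [0.5, 0.625]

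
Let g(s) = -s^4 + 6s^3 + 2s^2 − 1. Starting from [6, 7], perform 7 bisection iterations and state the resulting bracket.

s = 6.5 gives g = -53.8125, negative; keep [6, 6.5]
s = 6.25 gives g = 16.089844, positive; keep [6.25, 6.5]
s = 6.375 gives g = -16.875244, negative; keep [6.25, 6.375]
s = 6.3125 gives g = 0.0896, positive; keep [6.3125, 6.375]
s = 6.34375 gives g = -8.2705, negative; keep [6.3125, 6.34375]
s = 6.328125 gives g = -4.0601, negative; keep [6.3125, 6.328125]
s = 6.3203125 gives g = -1.9777, negative; keep [6.3125, 6.3203125]

[6.3125, 6.3203125]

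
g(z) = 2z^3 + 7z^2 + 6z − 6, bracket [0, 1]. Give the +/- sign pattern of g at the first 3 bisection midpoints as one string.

-++

midpoint 0.5: g = -1 < 0 → [0.5, 1]
midpoint 0.75: g = 3.28125 > 0 → [0.5, 0.75]
midpoint 0.625: g = 0.972656 > 0 → [0.5, 0.625]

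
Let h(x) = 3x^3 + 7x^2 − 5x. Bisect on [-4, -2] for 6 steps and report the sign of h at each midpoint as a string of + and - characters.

h(-3) = -3 < 0, so the root lies in [-3, -2]
h(-2.5) = 9.375 > 0, so the root lies in [-3, -2.5]
h(-2.75) = 4.296875 > 0, so the root lies in [-3, -2.75]
h(-2.875) = 0.9434 > 0, so the root lies in [-3, -2.875]
h(-2.9375) = -0.9524 < 0, so the root lies in [-2.9375, -2.875]
h(-2.90625) = 0.0142 > 0, so the root lies in [-2.9375, -2.90625]

-+++-+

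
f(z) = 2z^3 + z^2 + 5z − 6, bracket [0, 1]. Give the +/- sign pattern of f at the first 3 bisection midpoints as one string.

midpoint 0.5: f = -3 < 0 → [0.5, 1]
midpoint 0.75: f = -0.84375 < 0 → [0.75, 1]
midpoint 0.875: f = 0.480469 > 0 → [0.75, 0.875]

--+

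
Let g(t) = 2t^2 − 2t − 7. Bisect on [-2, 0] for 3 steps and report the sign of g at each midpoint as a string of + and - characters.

-+-

g(-1) = -3 < 0, so the root lies in [-2, -1]
g(-1.5) = 0.5 > 0, so the root lies in [-1.5, -1]
g(-1.25) = -1.375 < 0, so the root lies in [-1.5, -1.25]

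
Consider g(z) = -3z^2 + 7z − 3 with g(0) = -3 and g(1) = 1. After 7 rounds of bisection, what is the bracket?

midpoint 0.5: g = -0.25 < 0 → [0.5, 1]
midpoint 0.75: g = 0.5625 > 0 → [0.5, 0.75]
midpoint 0.625: g = 0.203125 > 0 → [0.5, 0.625]
midpoint 0.5625: g = -0.0117 < 0 → [0.5625, 0.625]
midpoint 0.59375: g = 0.0986 > 0 → [0.5625, 0.59375]
midpoint 0.578125: g = 0.0442 > 0 → [0.5625, 0.578125]
midpoint 0.5703125: g = 0.0164 > 0 → [0.5625, 0.5703125]

[0.5625, 0.5703125]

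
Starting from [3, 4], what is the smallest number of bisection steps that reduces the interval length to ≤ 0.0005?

Width after n steps is 1/2^n. Need 2^n ≥ 1/0.0005 = 2000.
2^10 = 1024 < 2000 ≤ 2^11 = 2048, so n = 11.

11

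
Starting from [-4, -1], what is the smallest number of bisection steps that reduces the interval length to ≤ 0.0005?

13

Width after n steps is 3/2^n. Need 2^n ≥ 3/0.0005 = 6000.
2^12 = 4096 < 6000 ≤ 2^13 = 8192, so n = 13.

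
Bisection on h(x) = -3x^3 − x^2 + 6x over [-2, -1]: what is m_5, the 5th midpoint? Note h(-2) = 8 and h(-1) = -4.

m = -1.5, h(m) = -1.125 (−); new bracket [-2, -1.5]
m = -1.75, h(m) = 2.515625 (+); new bracket [-1.75, -1.5]
m = -1.625, h(m) = 0.482422 (+); new bracket [-1.625, -1.5]
m = -1.5625, h(m) = -0.3723 (−); new bracket [-1.625, -1.5625]
m = -1.59375, h(m) = 0.042 (+); new bracket [-1.59375, -1.5625]

-1.59375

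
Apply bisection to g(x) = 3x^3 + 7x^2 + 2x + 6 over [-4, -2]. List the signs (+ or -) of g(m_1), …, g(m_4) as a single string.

--++

x = -3 gives g = -18, negative; keep [-3, -2]
x = -2.5 gives g = -2.125, negative; keep [-2.5, -2]
x = -2.25 gives g = 2.765625, positive; keep [-2.5, -2.25]
x = -2.375 gives g = 0.5449, positive; keep [-2.5, -2.375]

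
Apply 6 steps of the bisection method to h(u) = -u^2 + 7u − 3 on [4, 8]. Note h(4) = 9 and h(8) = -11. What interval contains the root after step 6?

midpoint 6: h = 3 > 0 → [6, 8]
midpoint 7: h = -3 < 0 → [6, 7]
midpoint 6.5: h = 0.25 > 0 → [6.5, 7]
midpoint 6.75: h = -1.3125 < 0 → [6.5, 6.75]
midpoint 6.625: h = -0.5156 < 0 → [6.5, 6.625]
midpoint 6.5625: h = -0.1289 < 0 → [6.5, 6.5625]

[6.5, 6.5625]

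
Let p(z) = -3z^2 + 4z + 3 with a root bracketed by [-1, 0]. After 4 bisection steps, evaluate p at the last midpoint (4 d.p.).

p(-0.5) = 0.25 > 0, so the root lies in [-1, -0.5]
p(-0.75) = -1.6875 < 0, so the root lies in [-0.75, -0.5]
p(-0.625) = -0.671875 < 0, so the root lies in [-0.625, -0.5]
p(-0.5625) = -0.1992 < 0, so the root lies in [-0.5625, -0.5]

-0.1992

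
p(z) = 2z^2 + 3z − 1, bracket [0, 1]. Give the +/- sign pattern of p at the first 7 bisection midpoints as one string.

m = 0.5, p(m) = 1 (+); new bracket [0, 0.5]
m = 0.25, p(m) = -0.125 (−); new bracket [0.25, 0.5]
m = 0.375, p(m) = 0.40625 (+); new bracket [0.25, 0.375]
m = 0.3125, p(m) = 0.1328 (+); new bracket [0.25, 0.3125]
m = 0.28125, p(m) = 0.002 (+); new bracket [0.25, 0.28125]
m = 0.265625, p(m) = -0.062 (−); new bracket [0.265625, 0.28125]
m = 0.2734375, p(m) = -0.0302 (−); new bracket [0.2734375, 0.28125]

+-+++--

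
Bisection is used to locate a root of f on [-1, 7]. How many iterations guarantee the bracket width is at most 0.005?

11

Width after n steps is 8/2^n. Need 2^n ≥ 8/0.005 = 1600.
2^10 = 1024 < 1600 ≤ 2^11 = 2048, so n = 11.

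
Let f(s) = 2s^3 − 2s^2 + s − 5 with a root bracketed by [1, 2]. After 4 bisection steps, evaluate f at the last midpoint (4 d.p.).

midpoint 1.5: f = -1.25 < 0 → [1.5, 2]
midpoint 1.75: f = 1.34375 > 0 → [1.5, 1.75]
midpoint 1.625: f = -0.074219 < 0 → [1.625, 1.75]
midpoint 1.6875: f = 0.603 > 0 → [1.625, 1.6875]

0.6030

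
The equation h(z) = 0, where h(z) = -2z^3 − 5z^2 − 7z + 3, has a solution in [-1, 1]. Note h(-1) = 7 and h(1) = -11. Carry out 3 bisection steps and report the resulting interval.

[0.25, 0.5]

h(0) = 3 > 0, so the root lies in [0, 1]
h(0.5) = -2 < 0, so the root lies in [0, 0.5]
h(0.25) = 0.90625 > 0, so the root lies in [0.25, 0.5]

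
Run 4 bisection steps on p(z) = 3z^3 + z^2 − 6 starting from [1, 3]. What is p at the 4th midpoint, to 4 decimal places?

-0.4629

m = 2, p(m) = 22 (+); new bracket [1, 2]
m = 1.5, p(m) = 6.375 (+); new bracket [1, 1.5]
m = 1.25, p(m) = 1.421875 (+); new bracket [1, 1.25]
m = 1.125, p(m) = -0.4629 (−); new bracket [1.125, 1.25]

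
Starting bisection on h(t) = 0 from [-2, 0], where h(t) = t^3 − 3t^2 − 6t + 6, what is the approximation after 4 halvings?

h(-1) = 8 > 0, so the root lies in [-2, -1]
h(-1.5) = 4.875 > 0, so the root lies in [-2, -1.5]
h(-1.75) = 1.953125 > 0, so the root lies in [-2, -1.75]
h(-1.875) = 0.1113 > 0, so the root lies in [-2, -1.875]

-1.875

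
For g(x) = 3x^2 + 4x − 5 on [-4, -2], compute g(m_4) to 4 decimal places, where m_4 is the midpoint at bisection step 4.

0.0469

g(-3) = 10 > 0, so the root lies in [-3, -2]
g(-2.5) = 3.75 > 0, so the root lies in [-2.5, -2]
g(-2.25) = 1.1875 > 0, so the root lies in [-2.25, -2]
g(-2.125) = 0.0469 > 0, so the root lies in [-2.125, -2]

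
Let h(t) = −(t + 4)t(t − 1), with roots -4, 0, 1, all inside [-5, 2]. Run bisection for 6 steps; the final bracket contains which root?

t = -1.5 gives h = -9.375, negative; keep [-5, -1.5]
t = -3.25 gives h = -10.359375, negative; keep [-5, -3.25]
t = -4.125 gives h = 2.642578, positive; keep [-4.125, -3.25]
t = -3.6875 gives h = -5.4016, negative; keep [-4.125, -3.6875]
t = -3.90625 gives h = -1.7967, negative; keep [-4.125, -3.90625]
t = -4.015625 gives h = 0.3147, positive; keep [-4.015625, -3.90625]

-4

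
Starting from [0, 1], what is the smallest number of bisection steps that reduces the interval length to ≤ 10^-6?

Width after n steps is 1/2^n. Need 2^n ≥ 1/10^-6 = 1000000.
2^19 = 524288 < 1000000 ≤ 2^20 = 1048576, so n = 20.

20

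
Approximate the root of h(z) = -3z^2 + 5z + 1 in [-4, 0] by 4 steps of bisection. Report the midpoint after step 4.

-0.25

m = -2, h(m) = -21 (−); new bracket [-2, 0]
m = -1, h(m) = -7 (−); new bracket [-1, 0]
m = -0.5, h(m) = -2.25 (−); new bracket [-0.5, 0]
m = -0.25, h(m) = -0.4375 (−); new bracket [-0.25, 0]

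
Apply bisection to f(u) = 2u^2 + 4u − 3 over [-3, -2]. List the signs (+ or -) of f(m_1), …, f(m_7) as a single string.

u = -2.5 gives f = -0.5, negative; keep [-3, -2.5]
u = -2.75 gives f = 1.125, positive; keep [-2.75, -2.5]
u = -2.625 gives f = 0.28125, positive; keep [-2.625, -2.5]
u = -2.5625 gives f = -0.1172, negative; keep [-2.625, -2.5625]
u = -2.59375 gives f = 0.0801, positive; keep [-2.59375, -2.5625]
u = -2.578125 gives f = -0.019, negative; keep [-2.59375, -2.578125]
u = -2.5859375 gives f = 0.0304, positive; keep [-2.5859375, -2.578125]

-++-+-+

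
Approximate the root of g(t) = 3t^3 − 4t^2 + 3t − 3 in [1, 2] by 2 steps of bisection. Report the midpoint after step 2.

1.25

g(1.5) = 2.625 > 0, so the root lies in [1, 1.5]
g(1.25) = 0.359375 > 0, so the root lies in [1, 1.25]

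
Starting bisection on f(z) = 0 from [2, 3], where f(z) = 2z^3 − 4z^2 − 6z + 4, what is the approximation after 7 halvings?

2.8203125

f(2.5) = -4.75 < 0, so the root lies in [2.5, 3]
f(2.75) = -1.15625 < 0, so the root lies in [2.75, 3]
f(2.875) = 1.214844 > 0, so the root lies in [2.75, 2.875]
f(2.8125) = -0.021 < 0, so the root lies in [2.8125, 2.875]
f(2.84375) = 0.5842 > 0, so the root lies in [2.8125, 2.84375]
f(2.828125) = 0.2784 > 0, so the root lies in [2.8125, 2.828125]
f(2.8203125) = 0.1279 > 0, so the root lies in [2.8125, 2.8203125]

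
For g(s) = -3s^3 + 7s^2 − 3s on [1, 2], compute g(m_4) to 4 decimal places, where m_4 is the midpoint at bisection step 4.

s = 1.5 gives g = 1.125, positive; keep [1.5, 2]
s = 1.75 gives g = 0.109375, positive; keep [1.75, 2]
s = 1.875 gives g = -0.791016, negative; keep [1.75, 1.875]
s = 1.8125 gives g = -0.3044, negative; keep [1.75, 1.8125]

-0.3044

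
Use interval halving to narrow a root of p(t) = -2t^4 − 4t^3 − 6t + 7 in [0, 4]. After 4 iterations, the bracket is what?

p(2) = -69 < 0, so the root lies in [0, 2]
p(1) = -5 < 0, so the root lies in [0, 1]
p(0.5) = 3.375 > 0, so the root lies in [0.5, 1]
p(0.75) = 0.1797 > 0, so the root lies in [0.75, 1]

[0.75, 1]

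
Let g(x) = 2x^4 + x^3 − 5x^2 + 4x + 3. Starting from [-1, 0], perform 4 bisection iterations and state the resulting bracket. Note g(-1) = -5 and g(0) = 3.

x = -0.5 gives g = -0.25, negative; keep [-0.5, 0]
x = -0.25 gives g = 1.679688, positive; keep [-0.5, -0.25]
x = -0.375 gives g = 0.783691, positive; keep [-0.5, -0.375]
x = -0.4375 gives g = 0.2825, positive; keep [-0.5, -0.4375]

[-0.5, -0.4375]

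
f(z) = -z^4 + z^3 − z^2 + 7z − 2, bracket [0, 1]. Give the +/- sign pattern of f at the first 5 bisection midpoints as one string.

midpoint 0.5: f = 1.3125 > 0 → [0, 0.5]
midpoint 0.25: f = -0.300781 < 0 → [0.25, 0.5]
midpoint 0.375: f = 0.517334 > 0 → [0.25, 0.375]
midpoint 0.3125: f = 0.1108 > 0 → [0.25, 0.3125]
midpoint 0.28125: f = -0.0944 < 0 → [0.28125, 0.3125]

+-++-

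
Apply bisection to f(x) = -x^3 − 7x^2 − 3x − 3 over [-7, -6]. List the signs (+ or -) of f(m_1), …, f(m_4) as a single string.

m = -6.5, f(m) = -4.625 (−); new bracket [-7, -6.5]
m = -6.75, f(m) = 5.859375 (+); new bracket [-6.75, -6.5]
m = -6.625, f(m) = 0.416016 (+); new bracket [-6.625, -6.5]
m = -6.5625, f(m) = -2.1541 (−); new bracket [-6.625, -6.5625]

-++-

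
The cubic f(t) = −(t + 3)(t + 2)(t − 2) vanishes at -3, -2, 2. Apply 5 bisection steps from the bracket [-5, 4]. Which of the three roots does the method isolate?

f(-0.5) = 9.375 > 0, so the root lies in [-0.5, 4]
f(1.75) = 4.453125 > 0, so the root lies in [1.75, 4]
f(2.875) = -25.060547 < 0, so the root lies in [1.75, 2.875]
f(2.3125) = -7.1594 < 0, so the root lies in [1.75, 2.3125]
f(2.03125) = -0.6338 < 0, so the root lies in [1.75, 2.03125]

2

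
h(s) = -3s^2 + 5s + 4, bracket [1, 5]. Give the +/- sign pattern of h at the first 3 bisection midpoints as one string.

-+-

midpoint 3: h = -8 < 0 → [1, 3]
midpoint 2: h = 2 > 0 → [2, 3]
midpoint 2.5: h = -2.25 < 0 → [2, 2.5]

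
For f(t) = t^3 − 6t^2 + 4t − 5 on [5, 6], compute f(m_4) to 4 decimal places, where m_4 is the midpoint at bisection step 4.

m = 5.5, f(m) = 1.875 (+); new bracket [5, 5.5]
m = 5.25, f(m) = -4.671875 (−); new bracket [5.25, 5.5]
m = 5.375, f(m) = -1.556641 (−); new bracket [5.375, 5.5]
m = 5.4375, f(m) = 0.1189 (+); new bracket [5.375, 5.4375]

0.1189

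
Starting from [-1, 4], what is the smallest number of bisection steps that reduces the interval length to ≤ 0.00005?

17

Width after n steps is 5/2^n. Need 2^n ≥ 5/0.00005 = 100000.
2^16 = 65536 < 100000 ≤ 2^17 = 131072, so n = 17.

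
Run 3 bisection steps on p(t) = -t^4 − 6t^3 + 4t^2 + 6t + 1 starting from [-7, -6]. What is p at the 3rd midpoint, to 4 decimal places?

28.1560

midpoint -6.5: p = -6.3125 < 0 → [-6.5, -6]
midpoint -6.25: p = 58.714844 > 0 → [-6.5, -6.25]
midpoint -6.375: p = 28.156006 > 0 → [-6.5, -6.375]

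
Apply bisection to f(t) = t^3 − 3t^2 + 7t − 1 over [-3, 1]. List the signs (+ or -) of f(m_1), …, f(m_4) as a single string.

t = -1 gives f = -12, negative; keep [-1, 1]
t = 0 gives f = -1, negative; keep [0, 1]
t = 0.5 gives f = 1.875, positive; keep [0, 0.5]
t = 0.25 gives f = 0.5781, positive; keep [0, 0.25]

--++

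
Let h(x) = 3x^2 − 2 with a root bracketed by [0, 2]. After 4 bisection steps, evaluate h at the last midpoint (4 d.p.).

x = 1 gives h = 1, positive; keep [0, 1]
x = 0.5 gives h = -1.25, negative; keep [0.5, 1]
x = 0.75 gives h = -0.3125, negative; keep [0.75, 1]
x = 0.875 gives h = 0.2969, positive; keep [0.75, 0.875]

0.2969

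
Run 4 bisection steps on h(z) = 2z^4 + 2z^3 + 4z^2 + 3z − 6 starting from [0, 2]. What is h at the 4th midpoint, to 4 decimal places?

2.1997

m = 1, h(m) = 5 (+); new bracket [0, 1]
m = 0.5, h(m) = -3.125 (−); new bracket [0.5, 1]
m = 0.75, h(m) = -0.023438 (−); new bracket [0.75, 1]
m = 0.875, h(m) = 2.1997 (+); new bracket [0.75, 0.875]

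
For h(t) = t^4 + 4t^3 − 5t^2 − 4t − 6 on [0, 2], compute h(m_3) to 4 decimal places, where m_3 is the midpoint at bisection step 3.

2.5039

t = 1 gives h = -10, negative; keep [1, 2]
t = 1.5 gives h = -4.6875, negative; keep [1.5, 2]
t = 1.75 gives h = 2.503906, positive; keep [1.5, 1.75]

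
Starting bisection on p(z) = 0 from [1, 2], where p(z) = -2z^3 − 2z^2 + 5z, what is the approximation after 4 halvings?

1.1875

midpoint 1.5: p = -3.75 < 0 → [1, 1.5]
midpoint 1.25: p = -0.78125 < 0 → [1, 1.25]
midpoint 1.125: p = 0.246094 > 0 → [1.125, 1.25]
midpoint 1.1875: p = -0.2319 < 0 → [1.125, 1.1875]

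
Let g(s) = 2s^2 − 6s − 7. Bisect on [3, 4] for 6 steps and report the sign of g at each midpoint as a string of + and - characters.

---++-

m = 3.5, g(m) = -3.5 (−); new bracket [3.5, 4]
m = 3.75, g(m) = -1.375 (−); new bracket [3.75, 4]
m = 3.875, g(m) = -0.21875 (−); new bracket [3.875, 4]
m = 3.9375, g(m) = 0.3828 (+); new bracket [3.875, 3.9375]
m = 3.90625, g(m) = 0.0801 (+); new bracket [3.875, 3.90625]
m = 3.890625, g(m) = -0.0698 (−); new bracket [3.890625, 3.90625]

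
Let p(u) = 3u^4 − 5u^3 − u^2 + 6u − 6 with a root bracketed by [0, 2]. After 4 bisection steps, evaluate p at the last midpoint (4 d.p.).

midpoint 1: p = -3 < 0 → [1, 2]
midpoint 1.5: p = -0.9375 < 0 → [1.5, 2]
midpoint 1.75: p = 2.777344 > 0 → [1.5, 1.75]
midpoint 1.625: p = 0.573 > 0 → [1.5, 1.625]

0.5730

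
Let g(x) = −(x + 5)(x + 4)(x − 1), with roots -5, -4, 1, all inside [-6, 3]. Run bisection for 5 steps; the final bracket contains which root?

1

g(-1.5) = 21.875 > 0, so the root lies in [-1.5, 3]
g(0.75) = 6.828125 > 0, so the root lies in [0.75, 3]
g(1.875) = -35.341797 < 0, so the root lies in [0.75, 1.875]
g(1.3125) = -10.4797 < 0, so the root lies in [0.75, 1.3125]
g(1.03125) = -0.9483 < 0, so the root lies in [0.75, 1.03125]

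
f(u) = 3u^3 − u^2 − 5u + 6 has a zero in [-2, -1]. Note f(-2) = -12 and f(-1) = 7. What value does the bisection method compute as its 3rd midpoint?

-1.625

u = -1.5 gives f = 1.125, positive; keep [-2, -1.5]
u = -1.75 gives f = -4.390625, negative; keep [-1.75, -1.5]
u = -1.625 gives f = -1.388672, negative; keep [-1.625, -1.5]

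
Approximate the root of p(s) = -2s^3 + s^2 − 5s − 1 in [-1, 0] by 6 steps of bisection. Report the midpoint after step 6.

-0.203125

midpoint -0.5: p = 2 > 0 → [-0.5, 0]
midpoint -0.25: p = 0.34375 > 0 → [-0.25, 0]
midpoint -0.125: p = -0.355469 < 0 → [-0.25, -0.125]
midpoint -0.1875: p = -0.0142 < 0 → [-0.25, -0.1875]
midpoint -0.21875: p = 0.1625 > 0 → [-0.21875, -0.1875]
midpoint -0.203125: p = 0.0736 > 0 → [-0.203125, -0.1875]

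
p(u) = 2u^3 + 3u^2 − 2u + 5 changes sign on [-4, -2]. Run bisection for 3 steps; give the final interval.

[-2.5, -2.25]

u = -3 gives p = -16, negative; keep [-3, -2]
u = -2.5 gives p = -2.5, negative; keep [-2.5, -2]
u = -2.25 gives p = 1.90625, positive; keep [-2.5, -2.25]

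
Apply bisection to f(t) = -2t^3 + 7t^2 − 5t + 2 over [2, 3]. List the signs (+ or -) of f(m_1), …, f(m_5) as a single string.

midpoint 2.5: f = 2 > 0 → [2.5, 3]
midpoint 2.75: f = -0.40625 < 0 → [2.5, 2.75]
midpoint 2.625: f = 0.933594 > 0 → [2.625, 2.75]
midpoint 2.6875: f = 0.2993 > 0 → [2.6875, 2.75]
midpoint 2.71875: f = -0.0444 < 0 → [2.6875, 2.71875]

+-++-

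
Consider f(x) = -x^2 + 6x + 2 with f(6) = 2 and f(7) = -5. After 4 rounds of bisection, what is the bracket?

[6.3125, 6.375]

m = 6.5, f(m) = -1.25 (−); new bracket [6, 6.5]
m = 6.25, f(m) = 0.4375 (+); new bracket [6.25, 6.5]
m = 6.375, f(m) = -0.390625 (−); new bracket [6.25, 6.375]
m = 6.3125, f(m) = 0.0273 (+); new bracket [6.3125, 6.375]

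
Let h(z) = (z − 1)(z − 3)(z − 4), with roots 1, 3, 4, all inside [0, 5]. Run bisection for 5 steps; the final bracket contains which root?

1

midpoint 2.5: h = 1.125 > 0 → [0, 2.5]
midpoint 1.25: h = 1.203125 > 0 → [0, 1.25]
midpoint 0.625: h = -3.005859 < 0 → [0.625, 1.25]
midpoint 0.9375: h = -0.3948 < 0 → [0.9375, 1.25]
midpoint 1.09375: h = 0.5194 > 0 → [0.9375, 1.09375]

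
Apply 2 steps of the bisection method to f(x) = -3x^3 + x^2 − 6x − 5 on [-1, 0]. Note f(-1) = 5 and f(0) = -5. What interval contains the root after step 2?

[-0.75, -0.5]

f(-0.5) = -1.375 < 0, so the root lies in [-1, -0.5]
f(-0.75) = 1.328125 > 0, so the root lies in [-0.75, -0.5]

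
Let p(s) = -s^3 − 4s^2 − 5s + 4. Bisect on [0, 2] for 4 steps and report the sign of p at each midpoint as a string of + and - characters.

-+--

s = 1 gives p = -6, negative; keep [0, 1]
s = 0.5 gives p = 0.375, positive; keep [0.5, 1]
s = 0.75 gives p = -2.421875, negative; keep [0.5, 0.75]
s = 0.625 gives p = -0.9316, negative; keep [0.5, 0.625]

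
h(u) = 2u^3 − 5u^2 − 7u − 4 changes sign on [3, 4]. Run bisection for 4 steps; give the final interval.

h(3.5) = -4 < 0, so the root lies in [3.5, 4]
h(3.75) = 4.90625 > 0, so the root lies in [3.5, 3.75]
h(3.625) = 0.191406 > 0, so the root lies in [3.5, 3.625]
h(3.5625) = -1.9683 < 0, so the root lies in [3.5625, 3.625]

[3.5625, 3.625]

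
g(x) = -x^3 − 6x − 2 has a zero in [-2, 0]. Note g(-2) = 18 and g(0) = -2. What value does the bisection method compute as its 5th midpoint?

-0.3125

x = -1 gives g = 5, positive; keep [-1, 0]
x = -0.5 gives g = 1.125, positive; keep [-0.5, 0]
x = -0.25 gives g = -0.484375, negative; keep [-0.5, -0.25]
x = -0.375 gives g = 0.3027, positive; keep [-0.375, -0.25]
x = -0.3125 gives g = -0.0945, negative; keep [-0.375, -0.3125]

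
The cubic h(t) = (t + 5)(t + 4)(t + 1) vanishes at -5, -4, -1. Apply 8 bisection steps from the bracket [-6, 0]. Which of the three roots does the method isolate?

t = -3 gives h = -4, negative; keep [-3, 0]
t = -1.5 gives h = -4.375, negative; keep [-1.5, 0]
t = -0.75 gives h = 3.453125, positive; keep [-1.5, -0.75]
t = -1.125 gives h = -1.3926, negative; keep [-1.125, -0.75]
t = -0.9375 gives h = 0.7776, positive; keep [-1.125, -0.9375]
t = -1.03125 gives h = -0.3682, negative; keep [-1.03125, -0.9375]
t = -0.984375 gives h = 0.1892, positive; keep [-1.03125, -0.984375]
t = -1.0078125 gives h = -0.0933, negative; keep [-1.0078125, -0.984375]

-1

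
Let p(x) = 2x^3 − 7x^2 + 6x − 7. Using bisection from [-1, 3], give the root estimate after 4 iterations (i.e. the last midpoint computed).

2.75

m = 1, p(m) = -6 (−); new bracket [1, 3]
m = 2, p(m) = -7 (−); new bracket [2, 3]
m = 2.5, p(m) = -4.5 (−); new bracket [2.5, 3]
m = 2.75, p(m) = -1.8438 (−); new bracket [2.75, 3]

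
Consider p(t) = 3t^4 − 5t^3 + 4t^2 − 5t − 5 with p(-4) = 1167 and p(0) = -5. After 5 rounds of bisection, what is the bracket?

p(-2) = 109 > 0, so the root lies in [-2, 0]
p(-1) = 12 > 0, so the root lies in [-1, 0]
p(-0.5) = -0.6875 < 0, so the root lies in [-1, -0.5]
p(-0.75) = 4.0586 > 0, so the root lies in [-0.75, -0.5]
p(-0.625) = 1.366 > 0, so the root lies in [-0.625, -0.5]

[-0.625, -0.5]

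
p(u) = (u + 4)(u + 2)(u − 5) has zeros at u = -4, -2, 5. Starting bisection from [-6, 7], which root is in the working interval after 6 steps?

p(0.5) = -50.625 < 0, so the root lies in [0.5, 7]
p(3.75) = -55.703125 < 0, so the root lies in [3.75, 7]
p(5.375) = 25.927734 > 0, so the root lies in [3.75, 5.375]
p(4.5625) = -24.5837 < 0, so the root lies in [4.5625, 5.375]
p(4.96875) = -1.9532 < 0, so the root lies in [4.96875, 5.375]
p(5.171875) = 11.3059 > 0, so the root lies in [4.96875, 5.171875]

5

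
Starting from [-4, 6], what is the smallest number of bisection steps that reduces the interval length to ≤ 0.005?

Width after n steps is 10/2^n. Need 2^n ≥ 10/0.005 = 2000.
2^10 = 1024 < 2000 ≤ 2^11 = 2048, so n = 11.

11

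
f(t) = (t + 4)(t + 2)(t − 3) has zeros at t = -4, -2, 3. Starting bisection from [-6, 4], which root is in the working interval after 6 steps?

midpoint -1: f = -12 < 0 → [-1, 4]
midpoint 1.5: f = -28.875 < 0 → [1.5, 4]
midpoint 2.75: f = -8.015625 < 0 → [2.75, 4]
midpoint 3.375: f = 14.8652 > 0 → [2.75, 3.375]
midpoint 3.0625: f = 2.2346 > 0 → [2.75, 3.0625]
midpoint 2.90625: f = -3.1766 < 0 → [2.90625, 3.0625]

3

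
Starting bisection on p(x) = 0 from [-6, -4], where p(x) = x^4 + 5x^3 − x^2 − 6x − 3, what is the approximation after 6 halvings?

-4.96875

m = -5, p(m) = 2 (+); new bracket [-5, -4]
m = -4.5, p(m) = -41.8125 (−); new bracket [-5, -4.5]
m = -4.75, p(m) = -23.855469 (−); new bracket [-5, -4.75]
m = -4.875, p(m) = -11.9978 (−); new bracket [-5, -4.875]
m = -4.9375, p(m) = -5.2771 (−); new bracket [-5, -4.9375]
m = -4.96875, p(m) = -1.7094 (−); new bracket [-5, -4.96875]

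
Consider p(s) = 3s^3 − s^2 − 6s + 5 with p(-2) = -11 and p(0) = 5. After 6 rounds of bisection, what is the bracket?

[-1.59375, -1.5625]

midpoint -1: p = 7 > 0 → [-2, -1]
midpoint -1.5: p = 1.625 > 0 → [-2, -1.5]
midpoint -1.75: p = -3.640625 < 0 → [-1.75, -1.5]
midpoint -1.625: p = -0.7637 < 0 → [-1.625, -1.5]
midpoint -1.5625: p = 0.4895 > 0 → [-1.625, -1.5625]
midpoint -1.59375: p = -0.1221 < 0 → [-1.59375, -1.5625]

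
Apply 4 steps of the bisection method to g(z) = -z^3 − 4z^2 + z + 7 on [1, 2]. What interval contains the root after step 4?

[1.25, 1.3125]

z = 1.5 gives g = -3.875, negative; keep [1, 1.5]
z = 1.25 gives g = 0.046875, positive; keep [1.25, 1.5]
z = 1.375 gives g = -1.787109, negative; keep [1.25, 1.375]
z = 1.3125 gives g = -0.8391, negative; keep [1.25, 1.3125]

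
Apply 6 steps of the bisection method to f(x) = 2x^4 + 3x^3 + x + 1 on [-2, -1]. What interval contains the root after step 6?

f(-1.5) = -0.5 < 0, so the root lies in [-2, -1.5]
f(-1.75) = 1.929688 > 0, so the root lies in [-1.75, -1.5]
f(-1.625) = 0.447754 > 0, so the root lies in [-1.625, -1.5]
f(-1.5625) = -0.0857 < 0, so the root lies in [-1.625, -1.5625]
f(-1.59375) = 0.1653 > 0, so the root lies in [-1.59375, -1.5625]
f(-1.578125) = 0.036 > 0, so the root lies in [-1.578125, -1.5625]

[-1.578125, -1.5625]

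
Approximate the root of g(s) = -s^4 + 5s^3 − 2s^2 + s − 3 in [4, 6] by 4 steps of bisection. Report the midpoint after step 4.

4.625

g(5) = -48 < 0, so the root lies in [4, 5]
g(4.5) = 6.5625 > 0, so the root lies in [4.5, 5]
g(4.75) = -16.582031 < 0, so the root lies in [4.5, 4.75]
g(4.625) = -4.0569 < 0, so the root lies in [4.5, 4.625]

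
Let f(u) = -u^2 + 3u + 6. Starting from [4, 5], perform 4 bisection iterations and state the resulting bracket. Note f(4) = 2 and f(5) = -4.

[4.3125, 4.375]

m = 4.5, f(m) = -0.75 (−); new bracket [4, 4.5]
m = 4.25, f(m) = 0.6875 (+); new bracket [4.25, 4.5]
m = 4.375, f(m) = -0.015625 (−); new bracket [4.25, 4.375]
m = 4.3125, f(m) = 0.3398 (+); new bracket [4.3125, 4.375]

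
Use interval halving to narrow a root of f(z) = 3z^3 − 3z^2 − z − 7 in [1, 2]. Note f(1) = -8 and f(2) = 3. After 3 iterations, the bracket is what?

[1.75, 1.875]

f(1.5) = -5.125 < 0, so the root lies in [1.5, 2]
f(1.75) = -1.859375 < 0, so the root lies in [1.75, 2]
f(1.875) = 0.353516 > 0, so the root lies in [1.75, 1.875]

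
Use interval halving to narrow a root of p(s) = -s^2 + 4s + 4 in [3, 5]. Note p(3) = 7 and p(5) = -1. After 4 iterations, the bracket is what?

s = 4 gives p = 4, positive; keep [4, 5]
s = 4.5 gives p = 1.75, positive; keep [4.5, 5]
s = 4.75 gives p = 0.4375, positive; keep [4.75, 5]
s = 4.875 gives p = -0.2656, negative; keep [4.75, 4.875]

[4.75, 4.875]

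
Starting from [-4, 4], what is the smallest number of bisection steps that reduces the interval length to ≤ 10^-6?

23

Width after n steps is 8/2^n. Need 2^n ≥ 8/10^-6 = 8000000.
2^22 = 4194304 < 8000000 ≤ 2^23 = 8388608, so n = 23.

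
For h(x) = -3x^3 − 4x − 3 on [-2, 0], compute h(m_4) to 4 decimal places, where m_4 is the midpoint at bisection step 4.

h(-1) = 4 > 0, so the root lies in [-1, 0]
h(-0.5) = -0.625 < 0, so the root lies in [-1, -0.5]
h(-0.75) = 1.265625 > 0, so the root lies in [-0.75, -0.5]
h(-0.625) = 0.2324 > 0, so the root lies in [-0.625, -0.5]

0.2324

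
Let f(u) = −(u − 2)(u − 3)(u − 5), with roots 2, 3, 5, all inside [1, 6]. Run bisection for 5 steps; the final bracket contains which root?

5

m = 3.5, f(m) = 1.125 (+); new bracket [3.5, 6]
m = 4.75, f(m) = 1.203125 (+); new bracket [4.75, 6]
m = 5.375, f(m) = -3.005859 (−); new bracket [4.75, 5.375]
m = 5.0625, f(m) = -0.3948 (−); new bracket [4.75, 5.0625]
m = 4.90625, f(m) = 0.5194 (+); new bracket [4.90625, 5.0625]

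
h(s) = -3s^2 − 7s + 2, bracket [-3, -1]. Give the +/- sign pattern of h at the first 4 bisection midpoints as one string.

h(-2) = 4 > 0, so the root lies in [-3, -2]
h(-2.5) = 0.75 > 0, so the root lies in [-3, -2.5]
h(-2.75) = -1.4375 < 0, so the root lies in [-2.75, -2.5]
h(-2.625) = -0.2969 < 0, so the root lies in [-2.625, -2.5]

++--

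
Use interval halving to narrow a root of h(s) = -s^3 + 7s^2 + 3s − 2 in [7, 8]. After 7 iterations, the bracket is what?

h(7.5) = -7.625 < 0, so the root lies in [7, 7.5]
h(7.25) = 6.609375 > 0, so the root lies in [7.25, 7.5]
h(7.375) = -0.271484 < 0, so the root lies in [7.25, 7.375]
h(7.3125) = 3.2273 > 0, so the root lies in [7.3125, 7.375]
h(7.34375) = 1.4926 > 0, so the root lies in [7.34375, 7.375]
h(7.359375) = 0.6142 > 0, so the root lies in [7.359375, 7.375]
h(7.3671875) = 0.1723 > 0, so the root lies in [7.3671875, 7.375]

[7.3671875, 7.375]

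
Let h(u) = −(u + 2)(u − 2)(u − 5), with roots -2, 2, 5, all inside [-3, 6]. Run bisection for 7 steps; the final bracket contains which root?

u = 1.5 gives h = -6.125, negative; keep [-3, 1.5]
u = -0.75 gives h = -19.765625, negative; keep [-3, -0.75]
u = -1.875 gives h = -3.330078, negative; keep [-3, -1.875]
u = -2.4375 gives h = 14.4392, positive; keep [-2.4375, -1.875]
u = -2.15625 gives h = 4.6474, positive; keep [-2.15625, -1.875]
u = -2.015625 gives h = 0.4402, positive; keep [-2.015625, -1.875]
u = -1.9453125 gives h = -1.4985, negative; keep [-2.015625, -1.9453125]

-2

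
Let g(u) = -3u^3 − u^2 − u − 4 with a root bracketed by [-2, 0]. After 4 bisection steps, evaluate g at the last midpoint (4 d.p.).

midpoint -1: g = -1 < 0 → [-2, -1]
midpoint -1.5: g = 5.375 > 0 → [-1.5, -1]
midpoint -1.25: g = 1.546875 > 0 → [-1.25, -1]
midpoint -1.125: g = 0.1309 > 0 → [-1.125, -1]

0.1309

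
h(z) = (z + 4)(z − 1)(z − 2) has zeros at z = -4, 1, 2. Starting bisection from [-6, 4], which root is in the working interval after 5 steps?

m = -1, h(m) = 18 (+); new bracket [-6, -1]
m = -3.5, h(m) = 12.375 (+); new bracket [-6, -3.5]
m = -4.75, h(m) = -29.109375 (−); new bracket [-4.75, -3.5]
m = -4.125, h(m) = -3.9238 (−); new bracket [-4.125, -3.5]
m = -3.8125, h(m) = 5.2449 (+); new bracket [-4.125, -3.8125]

-4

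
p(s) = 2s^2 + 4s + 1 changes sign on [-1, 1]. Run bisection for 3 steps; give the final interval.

p(0) = 1 > 0, so the root lies in [-1, 0]
p(-0.5) = -0.5 < 0, so the root lies in [-0.5, 0]
p(-0.25) = 0.125 > 0, so the root lies in [-0.5, -0.25]

[-0.5, -0.25]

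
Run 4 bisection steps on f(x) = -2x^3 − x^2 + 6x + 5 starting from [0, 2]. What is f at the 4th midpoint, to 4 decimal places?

f(1) = 8 > 0, so the root lies in [1, 2]
f(1.5) = 5 > 0, so the root lies in [1.5, 2]
f(1.75) = 1.71875 > 0, so the root lies in [1.75, 2]
f(1.875) = -0.4492 < 0, so the root lies in [1.75, 1.875]

-0.4492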